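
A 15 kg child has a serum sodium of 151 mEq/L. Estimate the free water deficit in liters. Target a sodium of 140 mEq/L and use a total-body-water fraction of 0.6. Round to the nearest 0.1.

TBW = 0.6 · 15 = 9 L
Free water deficit = TBW · (Na/140 − 1)
= 9 · (151/140 − 1)
= 9 · 0.0786
= 0.71 L

0.7 L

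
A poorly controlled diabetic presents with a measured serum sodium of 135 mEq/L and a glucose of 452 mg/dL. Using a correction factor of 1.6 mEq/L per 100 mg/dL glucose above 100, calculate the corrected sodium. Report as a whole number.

Corrected Na = measured Na + 1.6 · (glucose − 100)/100
= 135 + 1.6 · (452 − 100)/100
= 135 + 5.6
= 140.6 mEq/L

141 mEq/L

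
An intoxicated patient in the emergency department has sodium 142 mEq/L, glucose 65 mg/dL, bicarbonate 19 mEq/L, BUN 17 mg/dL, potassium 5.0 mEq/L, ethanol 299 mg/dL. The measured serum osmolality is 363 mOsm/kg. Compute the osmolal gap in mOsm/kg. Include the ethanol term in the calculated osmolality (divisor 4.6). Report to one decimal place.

4.3 mOsm/kg

Calculated osmolality = 2·Na + glucose/18 + BUN/2.8 + ethanol/4.6
= 2·142 + 65/18 + 17/2.8 + 299/4.6
= 284 + 3.61 + 6.07 + 65
= 358.68 mOsm/kg ≈ 358.7 mOsm/kg
Osmolar gap = measured − calculated = 363 − 358.7 = 4.3 mOsm/kg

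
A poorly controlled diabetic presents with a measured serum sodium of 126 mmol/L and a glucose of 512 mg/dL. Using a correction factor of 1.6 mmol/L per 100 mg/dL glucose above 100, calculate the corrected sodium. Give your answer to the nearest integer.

Corrected Na = measured Na + 1.6 · (glucose − 100)/100
= 126 + 1.6 · (512 − 100)/100
= 126 + 6.6
= 132.6 mmol/L

133 mmol/L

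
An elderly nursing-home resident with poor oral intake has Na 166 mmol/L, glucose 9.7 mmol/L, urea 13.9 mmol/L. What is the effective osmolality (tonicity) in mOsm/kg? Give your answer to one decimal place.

Effective osmolality excludes urea (freely permeant across cell membranes):
2·Na + glucose
= 2·166 + 9.7
= 332 + 9.7
= 341.7 mOsm/kg

341.7 mOsm/kg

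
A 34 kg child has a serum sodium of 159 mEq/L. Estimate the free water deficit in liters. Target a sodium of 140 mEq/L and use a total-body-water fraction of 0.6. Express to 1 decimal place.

2.8 L

TBW = 0.6 · 34 = 20.4 L
Free water deficit = TBW · (Na/140 − 1)
= 20.4 · (159/140 − 1)
= 20.4 · 0.1357
= 2.77 L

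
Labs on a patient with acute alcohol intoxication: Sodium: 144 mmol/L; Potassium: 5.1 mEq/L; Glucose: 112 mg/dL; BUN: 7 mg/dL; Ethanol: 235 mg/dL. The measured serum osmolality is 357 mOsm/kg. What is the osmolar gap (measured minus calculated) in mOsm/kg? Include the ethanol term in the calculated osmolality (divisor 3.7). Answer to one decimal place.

-3.2 mOsm/kg

Calculated osmolality = 2·Na + glucose/18 + BUN/2.8 + ethanol/3.7
= 2·144 + 112/18 + 7/2.8 + 235/3.7
= 288 + 6.22 + 2.50 + 63.51
= 360.23 mOsm/kg ≈ 360.2 mOsm/kg
Osmolar gap = measured − calculated = 357 − 360.2 = -3.2 mOsm/kg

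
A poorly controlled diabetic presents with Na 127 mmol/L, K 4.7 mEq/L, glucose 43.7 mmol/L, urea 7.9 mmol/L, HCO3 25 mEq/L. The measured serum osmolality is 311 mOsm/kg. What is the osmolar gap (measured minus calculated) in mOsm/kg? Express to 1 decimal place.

Calculated osmolality = 2·Na + glucose + urea
= 2·127 + 43.7 + 7.9
= 254 + 43.70 + 7.90
= 305.6 mOsm/kg ≈ 305.6 mOsm/kg
Osmolar gap = measured − calculated = 311 − 305.6 = 5.4 mOsm/kg

5.4 mOsm/kg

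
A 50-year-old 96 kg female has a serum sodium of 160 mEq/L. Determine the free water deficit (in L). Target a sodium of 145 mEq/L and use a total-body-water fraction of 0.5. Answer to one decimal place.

5.0 L

TBW = 0.5 · 96 = 48 L
Free water deficit = TBW · (Na/145 − 1)
= 48 · (160/145 − 1)
= 48 · 0.1034
= 4.96 L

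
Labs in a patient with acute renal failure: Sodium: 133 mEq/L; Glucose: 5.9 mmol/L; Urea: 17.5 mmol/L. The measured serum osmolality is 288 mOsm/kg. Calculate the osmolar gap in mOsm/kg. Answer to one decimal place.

Calculated osmolality = 2·Na + glucose + urea
= 2·133 + 5.9 + 17.5
= 266 + 5.90 + 17.50
= 289.4 mOsm/kg ≈ 289.4 mOsm/kg
Osmolar gap = measured − calculated = 288 − 289.4 = -1.4 mOsm/kg

-1.4 mOsm/kg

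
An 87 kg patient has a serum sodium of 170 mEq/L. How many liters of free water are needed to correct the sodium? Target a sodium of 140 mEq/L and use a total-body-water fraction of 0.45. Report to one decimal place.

TBW = 0.45 · 87 = 39.15 L
Free water deficit = TBW · (Na/140 − 1)
= 39.15 · (170/140 − 1)
= 39.15 · 0.2143
= 8.39 L

8.4 L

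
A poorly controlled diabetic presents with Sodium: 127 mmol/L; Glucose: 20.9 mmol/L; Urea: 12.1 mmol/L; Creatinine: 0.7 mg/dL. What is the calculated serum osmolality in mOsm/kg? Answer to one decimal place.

287.0 mOsm/kg

Calculated osmolality = 2·Na + glucose + urea
= 2·127 + 20.9 + 12.1
= 254 + 20.90 + 12.10
= 287 mOsm/kg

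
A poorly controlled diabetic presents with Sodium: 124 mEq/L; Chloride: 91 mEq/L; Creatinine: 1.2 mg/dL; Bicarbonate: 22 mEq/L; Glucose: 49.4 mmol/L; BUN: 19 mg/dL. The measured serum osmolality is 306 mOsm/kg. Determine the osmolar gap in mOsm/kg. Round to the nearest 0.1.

Calculated osmolality = 2·Na + glucose + BUN/2.8
= 2·124 + 49.4 + 19/2.8
= 248 + 49.40 + 6.79
= 304.19 mOsm/kg ≈ 304.2 mOsm/kg
Osmolar gap = measured − calculated = 306 − 304.2 = 1.8 mOsm/kg

1.8 mOsm/kg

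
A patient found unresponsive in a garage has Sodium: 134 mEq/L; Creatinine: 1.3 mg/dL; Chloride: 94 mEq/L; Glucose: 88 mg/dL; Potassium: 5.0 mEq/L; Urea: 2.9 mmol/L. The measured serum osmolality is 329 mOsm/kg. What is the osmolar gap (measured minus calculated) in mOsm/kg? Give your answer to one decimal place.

Calculated osmolality = 2·Na + glucose/18 + urea
= 2·134 + 88/18 + 2.9
= 268 + 4.89 + 2.90
= 275.79 mOsm/kg ≈ 275.8 mOsm/kg
Osmolar gap = measured − calculated = 329 − 275.8 = 53.2 mOsm/kg

53.2 mOsm/kg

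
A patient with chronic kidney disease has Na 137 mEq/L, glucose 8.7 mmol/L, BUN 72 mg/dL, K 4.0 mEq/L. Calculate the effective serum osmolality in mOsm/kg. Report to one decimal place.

282.7 mOsm/kg

Effective osmolality excludes urea (freely permeant across cell membranes):
2·Na + glucose
= 2·137 + 8.7
= 274 + 8.7
= 282.7 mOsm/kg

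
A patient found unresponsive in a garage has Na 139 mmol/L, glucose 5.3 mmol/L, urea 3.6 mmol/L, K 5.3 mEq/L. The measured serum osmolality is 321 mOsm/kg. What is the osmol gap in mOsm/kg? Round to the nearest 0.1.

34.1 mOsm/kg

Calculated osmolality = 2·Na + glucose + urea
= 2·139 + 5.3 + 3.6
= 278 + 5.30 + 3.60
= 286.9 mOsm/kg ≈ 286.9 mOsm/kg
Osmolar gap = measured − calculated = 321 − 286.9 = 34.1 mOsm/kg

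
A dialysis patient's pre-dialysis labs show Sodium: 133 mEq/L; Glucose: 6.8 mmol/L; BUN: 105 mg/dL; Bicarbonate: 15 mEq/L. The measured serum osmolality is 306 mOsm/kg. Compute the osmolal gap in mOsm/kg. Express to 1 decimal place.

-4.3 mOsm/kg

Calculated osmolality = 2·Na + glucose + BUN/2.8
= 2·133 + 6.8 + 105/2.8
= 266 + 6.80 + 37.50
= 310.3 mOsm/kg ≈ 310.3 mOsm/kg
Osmolar gap = measured − calculated = 306 − 310.3 = -4.3 mOsm/kg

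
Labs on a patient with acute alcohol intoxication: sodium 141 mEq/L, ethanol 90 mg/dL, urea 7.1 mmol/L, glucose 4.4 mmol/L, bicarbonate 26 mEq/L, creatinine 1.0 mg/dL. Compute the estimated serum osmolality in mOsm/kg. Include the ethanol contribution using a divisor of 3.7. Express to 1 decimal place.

317.8 mOsm/kg

Calculated osmolality = 2·Na + glucose + urea + ethanol/3.7
= 2·141 + 4.4 + 7.1 + 90/3.7
= 282 + 4.40 + 7.10 + 24.32
= 317.82 mOsm/kg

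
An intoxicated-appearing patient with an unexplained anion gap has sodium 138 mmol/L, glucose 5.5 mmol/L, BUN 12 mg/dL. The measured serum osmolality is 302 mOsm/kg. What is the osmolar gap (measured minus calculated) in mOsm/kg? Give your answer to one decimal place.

16.2 mOsm/kg

Calculated osmolality = 2·Na + glucose + BUN/2.8
= 2·138 + 5.5 + 12/2.8
= 276 + 5.50 + 4.29
= 285.79 mOsm/kg ≈ 285.8 mOsm/kg
Osmolar gap = measured − calculated = 302 − 285.8 = 16.2 mOsm/kg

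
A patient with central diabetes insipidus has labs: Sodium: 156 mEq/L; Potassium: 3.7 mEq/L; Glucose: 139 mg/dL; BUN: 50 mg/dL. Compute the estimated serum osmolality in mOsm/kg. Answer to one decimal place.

Calculated osmolality = 2·Na + glucose/18 + BUN/2.8
= 2·156 + 139/18 + 50/2.8
= 312 + 7.72 + 17.86
= 337.58 mOsm/kg

337.6 mOsm/kg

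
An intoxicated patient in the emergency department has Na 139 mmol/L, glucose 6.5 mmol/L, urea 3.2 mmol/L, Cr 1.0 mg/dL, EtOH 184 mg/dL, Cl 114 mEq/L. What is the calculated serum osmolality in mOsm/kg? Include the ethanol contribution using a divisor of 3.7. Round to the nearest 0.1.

337.4 mOsm/kg

Calculated osmolality = 2·Na + glucose + urea + ethanol/3.7
= 2·139 + 6.5 + 3.2 + 184/3.7
= 278 + 6.50 + 3.20 + 49.73
= 337.43 mOsm/kg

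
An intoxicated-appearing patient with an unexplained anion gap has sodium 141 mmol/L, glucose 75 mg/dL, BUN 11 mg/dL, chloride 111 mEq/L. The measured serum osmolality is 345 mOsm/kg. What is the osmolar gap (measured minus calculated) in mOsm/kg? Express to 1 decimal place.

54.9 mOsm/kg

Calculated osmolality = 2·Na + glucose/18 + BUN/2.8
= 2·141 + 75/18 + 11/2.8
= 282 + 4.17 + 3.93
= 290.1 mOsm/kg ≈ 290.1 mOsm/kg
Osmolar gap = measured − calculated = 345 − 290.1 = 54.9 mOsm/kg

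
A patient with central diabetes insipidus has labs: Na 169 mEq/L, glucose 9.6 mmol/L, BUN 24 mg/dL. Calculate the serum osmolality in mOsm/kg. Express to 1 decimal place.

356.2 mOsm/kg

Calculated osmolality = 2·Na + glucose + BUN/2.8
= 2·169 + 9.6 + 24/2.8
= 338 + 9.60 + 8.57
= 356.17 mOsm/kg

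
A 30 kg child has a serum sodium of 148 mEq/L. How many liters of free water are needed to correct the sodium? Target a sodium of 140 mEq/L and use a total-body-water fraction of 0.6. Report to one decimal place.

1.0 L

TBW = 0.6 · 30 = 18 L
Free water deficit = TBW · (Na/140 − 1)
= 18 · (148/140 − 1)
= 18 · 0.0571
= 1.03 L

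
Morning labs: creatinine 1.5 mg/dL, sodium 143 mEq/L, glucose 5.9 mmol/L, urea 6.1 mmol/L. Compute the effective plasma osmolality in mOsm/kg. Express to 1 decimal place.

Effective osmolality excludes urea (freely permeant across cell membranes):
2·Na + glucose
= 2·143 + 5.9
= 286 + 5.9
= 291.9 mOsm/kg

291.9 mOsm/kg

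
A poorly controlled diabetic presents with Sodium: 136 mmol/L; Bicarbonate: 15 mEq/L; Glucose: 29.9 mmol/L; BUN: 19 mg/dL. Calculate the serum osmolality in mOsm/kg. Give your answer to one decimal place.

Calculated osmolality = 2·Na + glucose + BUN/2.8
= 2·136 + 29.9 + 19/2.8
= 272 + 29.90 + 6.79
= 308.69 mOsm/kg

308.7 mOsm/kg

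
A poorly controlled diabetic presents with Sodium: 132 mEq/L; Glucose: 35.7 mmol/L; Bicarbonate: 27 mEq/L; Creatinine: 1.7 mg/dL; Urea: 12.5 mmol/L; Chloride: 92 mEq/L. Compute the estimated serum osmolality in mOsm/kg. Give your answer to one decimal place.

312.2 mOsm/kg

Calculated osmolality = 2·Na + glucose + urea
= 2·132 + 35.7 + 12.5
= 264 + 35.70 + 12.50
= 312.2 mOsm/kg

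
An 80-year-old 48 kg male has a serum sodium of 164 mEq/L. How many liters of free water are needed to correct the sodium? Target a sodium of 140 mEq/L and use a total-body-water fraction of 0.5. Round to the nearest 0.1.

TBW = 0.5 · 48 = 24 L
Free water deficit = TBW · (Na/140 − 1)
= 24 · (164/140 − 1)
= 24 · 0.1714
= 4.11 L

4.1 L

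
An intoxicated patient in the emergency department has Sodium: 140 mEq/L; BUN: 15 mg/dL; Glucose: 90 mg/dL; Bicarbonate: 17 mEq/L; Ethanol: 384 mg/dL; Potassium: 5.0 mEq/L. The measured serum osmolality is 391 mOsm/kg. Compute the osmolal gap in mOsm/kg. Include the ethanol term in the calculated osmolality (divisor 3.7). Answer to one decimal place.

Calculated osmolality = 2·Na + glucose/18 + BUN/2.8 + ethanol/3.7
= 2·140 + 90/18 + 15/2.8 + 384/3.7
= 280 + 5 + 5.36 + 103.78
= 394.14 mOsm/kg ≈ 394.1 mOsm/kg
Osmolar gap = measured − calculated = 391 − 394.1 = -3.1 mOsm/kg

-3.1 mOsm/kg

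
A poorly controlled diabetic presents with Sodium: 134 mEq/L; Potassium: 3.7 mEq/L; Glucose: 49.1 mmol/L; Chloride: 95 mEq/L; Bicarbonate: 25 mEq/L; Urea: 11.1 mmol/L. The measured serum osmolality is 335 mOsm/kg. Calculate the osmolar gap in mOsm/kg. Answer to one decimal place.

6.8 mOsm/kg

Calculated osmolality = 2·Na + glucose + urea
= 2·134 + 49.1 + 11.1
= 268 + 49.10 + 11.10
= 328.2 mOsm/kg ≈ 328.2 mOsm/kg
Osmolar gap = measured − calculated = 335 − 328.2 = 6.8 mOsm/kg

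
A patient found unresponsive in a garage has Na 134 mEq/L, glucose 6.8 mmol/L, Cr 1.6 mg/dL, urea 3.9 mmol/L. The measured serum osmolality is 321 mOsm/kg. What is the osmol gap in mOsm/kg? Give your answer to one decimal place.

Calculated osmolality = 2·Na + glucose + urea
= 2·134 + 6.8 + 3.9
= 268 + 6.80 + 3.90
= 278.7 mOsm/kg ≈ 278.7 mOsm/kg
Osmolar gap = measured − calculated = 321 − 278.7 = 42.3 mOsm/kg

42.3 mOsm/kg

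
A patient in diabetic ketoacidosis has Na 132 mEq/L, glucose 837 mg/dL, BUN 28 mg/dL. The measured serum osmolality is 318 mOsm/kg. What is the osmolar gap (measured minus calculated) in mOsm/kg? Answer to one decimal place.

-2.5 mOsm/kg

Calculated osmolality = 2·Na + glucose/18 + BUN/2.8
= 2·132 + 837/18 + 28/2.8
= 264 + 46.50 + 10
= 320.5 mOsm/kg ≈ 320.5 mOsm/kg
Osmolar gap = measured − calculated = 318 − 320.5 = -2.5 mOsm/kg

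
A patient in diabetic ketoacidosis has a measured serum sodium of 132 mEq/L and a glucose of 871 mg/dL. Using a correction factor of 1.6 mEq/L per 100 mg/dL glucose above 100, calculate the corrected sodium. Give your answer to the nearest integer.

144 mEq/L

Corrected Na = measured Na + 1.6 · (glucose − 100)/100
= 132 + 1.6 · (871 − 100)/100
= 132 + 12.3
= 144.3 mEq/L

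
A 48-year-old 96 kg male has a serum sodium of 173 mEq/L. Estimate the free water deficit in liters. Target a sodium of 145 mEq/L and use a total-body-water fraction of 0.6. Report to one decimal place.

11.1 L

TBW = 0.6 · 96 = 57.6 L
Free water deficit = TBW · (Na/145 − 1)
= 57.6 · (173/145 − 1)
= 57.6 · 0.1931
= 11.12 L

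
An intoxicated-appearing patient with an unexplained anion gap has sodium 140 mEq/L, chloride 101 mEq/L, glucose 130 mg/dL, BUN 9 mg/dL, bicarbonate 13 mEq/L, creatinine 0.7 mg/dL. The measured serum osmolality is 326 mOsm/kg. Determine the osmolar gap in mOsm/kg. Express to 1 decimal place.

Calculated osmolality = 2·Na + glucose/18 + BUN/2.8
= 2·140 + 130/18 + 9/2.8
= 280 + 7.22 + 3.21
= 290.43 mOsm/kg ≈ 290.4 mOsm/kg
Osmolar gap = measured − calculated = 326 − 290.4 = 35.6 mOsm/kg

35.6 mOsm/kg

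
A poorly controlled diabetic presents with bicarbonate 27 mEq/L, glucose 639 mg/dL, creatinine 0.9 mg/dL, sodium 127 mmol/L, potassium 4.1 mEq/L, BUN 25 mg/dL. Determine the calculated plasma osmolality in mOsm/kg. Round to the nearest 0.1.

Calculated osmolality = 2·Na + glucose/18 + BUN/2.8
= 2·127 + 639/18 + 25/2.8
= 254 + 35.50 + 8.93
= 298.43 mOsm/kg

298.4 mOsm/kg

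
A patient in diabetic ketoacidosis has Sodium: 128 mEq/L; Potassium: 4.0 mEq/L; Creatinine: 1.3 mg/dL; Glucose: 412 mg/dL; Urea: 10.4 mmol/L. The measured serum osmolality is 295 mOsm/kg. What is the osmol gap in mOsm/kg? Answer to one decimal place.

Calculated osmolality = 2·Na + glucose/18 + urea
= 2·128 + 412/18 + 10.4
= 256 + 22.89 + 10.40
= 289.29 mOsm/kg ≈ 289.3 mOsm/kg
Osmolar gap = measured − calculated = 295 − 289.3 = 5.7 mOsm/kg

5.7 mOsm/kg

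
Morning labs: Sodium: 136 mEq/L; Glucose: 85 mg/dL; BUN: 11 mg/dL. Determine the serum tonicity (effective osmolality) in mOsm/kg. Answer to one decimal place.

Effective osmolality excludes urea (freely permeant across cell membranes):
2·Na + glucose/18
= 2·136 + 85/18
= 272 + 4.72
= 276.72 mOsm/kg

276.7 mOsm/kg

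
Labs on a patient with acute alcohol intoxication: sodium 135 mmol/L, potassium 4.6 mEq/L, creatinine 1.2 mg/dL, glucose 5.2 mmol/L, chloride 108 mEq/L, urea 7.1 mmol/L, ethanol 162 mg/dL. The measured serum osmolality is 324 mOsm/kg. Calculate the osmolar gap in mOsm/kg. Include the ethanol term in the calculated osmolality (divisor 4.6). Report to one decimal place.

Calculated osmolality = 2·Na + glucose + urea + ethanol/4.6
= 2·135 + 5.2 + 7.1 + 162/4.6
= 270 + 5.20 + 7.10 + 35.22
= 317.52 mOsm/kg ≈ 317.5 mOsm/kg
Osmolar gap = measured − calculated = 324 − 317.5 = 6.5 mOsm/kg

6.5 mOsm/kg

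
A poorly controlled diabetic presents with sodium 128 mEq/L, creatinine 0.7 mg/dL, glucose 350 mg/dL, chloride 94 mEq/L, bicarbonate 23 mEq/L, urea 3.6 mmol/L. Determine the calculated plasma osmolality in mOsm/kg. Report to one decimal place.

Calculated osmolality = 2·Na + glucose/18 + urea
= 2·128 + 350/18 + 3.6
= 256 + 19.44 + 3.60
= 279.04 mOsm/kg

279.0 mOsm/kg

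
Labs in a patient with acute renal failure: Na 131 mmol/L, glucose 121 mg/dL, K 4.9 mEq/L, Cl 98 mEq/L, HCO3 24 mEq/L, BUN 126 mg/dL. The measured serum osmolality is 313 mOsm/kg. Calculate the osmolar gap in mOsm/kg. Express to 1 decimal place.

Calculated osmolality = 2·Na + glucose/18 + BUN/2.8
= 2·131 + 121/18 + 126/2.8
= 262 + 6.72 + 45
= 313.72 mOsm/kg ≈ 313.7 mOsm/kg
Osmolar gap = measured − calculated = 313 − 313.7 = -0.7 mOsm/kg

-0.7 mOsm/kg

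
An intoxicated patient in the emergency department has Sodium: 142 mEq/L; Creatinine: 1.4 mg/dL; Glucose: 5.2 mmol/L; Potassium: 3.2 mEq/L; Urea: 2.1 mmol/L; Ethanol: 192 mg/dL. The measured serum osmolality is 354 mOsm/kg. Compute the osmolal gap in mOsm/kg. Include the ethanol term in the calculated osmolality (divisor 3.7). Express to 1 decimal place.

10.8 mOsm/kg

Calculated osmolality = 2·Na + glucose + urea + ethanol/3.7
= 2·142 + 5.2 + 2.1 + 192/3.7
= 284 + 5.20 + 2.10 + 51.89
= 343.19 mOsm/kg ≈ 343.2 mOsm/kg
Osmolar gap = measured − calculated = 354 − 343.2 = 10.8 mOsm/kg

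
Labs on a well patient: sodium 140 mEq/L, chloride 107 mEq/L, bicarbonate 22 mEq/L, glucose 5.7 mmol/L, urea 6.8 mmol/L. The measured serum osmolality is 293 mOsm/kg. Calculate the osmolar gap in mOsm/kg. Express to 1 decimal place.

0.5 mOsm/kg

Calculated osmolality = 2·Na + glucose + urea
= 2·140 + 5.7 + 6.8
= 280 + 5.70 + 6.80
= 292.5 mOsm/kg ≈ 292.5 mOsm/kg
Osmolar gap = measured − calculated = 293 − 292.5 = 0.5 mOsm/kg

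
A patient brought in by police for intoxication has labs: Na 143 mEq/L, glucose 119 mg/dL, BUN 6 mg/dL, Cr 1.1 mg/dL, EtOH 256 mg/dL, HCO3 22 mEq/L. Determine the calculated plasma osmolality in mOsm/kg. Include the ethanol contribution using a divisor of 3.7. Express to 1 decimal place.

Calculated osmolality = 2·Na + glucose/18 + BUN/2.8 + ethanol/3.7
= 2·143 + 119/18 + 6/2.8 + 256/3.7
= 286 + 6.61 + 2.14 + 69.19
= 363.94 mOsm/kg

363.9 mOsm/kg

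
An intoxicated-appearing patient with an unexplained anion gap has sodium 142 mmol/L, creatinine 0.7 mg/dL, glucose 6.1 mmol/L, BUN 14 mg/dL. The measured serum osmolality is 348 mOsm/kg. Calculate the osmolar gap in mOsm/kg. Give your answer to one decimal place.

52.9 mOsm/kg

Calculated osmolality = 2·Na + glucose + BUN/2.8
= 2·142 + 6.1 + 14/2.8
= 284 + 6.10 + 5
= 295.1 mOsm/kg ≈ 295.1 mOsm/kg
Osmolar gap = measured − calculated = 348 − 295.1 = 52.9 mOsm/kg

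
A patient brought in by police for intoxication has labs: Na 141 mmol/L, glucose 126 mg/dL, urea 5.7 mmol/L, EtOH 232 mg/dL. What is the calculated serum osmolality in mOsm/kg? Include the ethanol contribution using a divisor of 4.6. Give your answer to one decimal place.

345.1 mOsm/kg

Calculated osmolality = 2·Na + glucose/18 + urea + ethanol/4.6
= 2·141 + 126/18 + 5.7 + 232/4.6
= 282 + 7 + 5.70 + 50.43
= 345.13 mOsm/kg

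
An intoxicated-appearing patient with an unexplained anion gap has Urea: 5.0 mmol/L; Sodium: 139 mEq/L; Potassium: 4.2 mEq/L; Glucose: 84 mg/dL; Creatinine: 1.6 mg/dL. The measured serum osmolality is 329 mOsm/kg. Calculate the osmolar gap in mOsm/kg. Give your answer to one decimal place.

41.3 mOsm/kg

Calculated osmolality = 2·Na + glucose/18 + urea
= 2·139 + 84/18 + 5
= 278 + 4.67 + 5
= 287.67 mOsm/kg ≈ 287.7 mOsm/kg
Osmolar gap = measured − calculated = 329 − 287.7 = 41.3 mOsm/kg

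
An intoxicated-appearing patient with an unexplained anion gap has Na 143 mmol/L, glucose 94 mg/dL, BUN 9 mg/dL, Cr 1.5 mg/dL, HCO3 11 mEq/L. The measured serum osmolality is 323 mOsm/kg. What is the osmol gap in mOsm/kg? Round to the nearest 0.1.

28.6 mOsm/kg

Calculated osmolality = 2·Na + glucose/18 + BUN/2.8
= 2·143 + 94/18 + 9/2.8
= 286 + 5.22 + 3.21
= 294.43 mOsm/kg ≈ 294.4 mOsm/kg
Osmolar gap = measured − calculated = 323 − 294.4 = 28.6 mOsm/kg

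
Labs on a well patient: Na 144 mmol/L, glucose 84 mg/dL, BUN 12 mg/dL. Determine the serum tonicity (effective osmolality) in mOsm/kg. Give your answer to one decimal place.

Effective osmolality excludes urea (freely permeant across cell membranes):
2·Na + glucose/18
= 2·144 + 84/18
= 288 + 4.67
= 292.67 mOsm/kg

292.7 mOsm/kg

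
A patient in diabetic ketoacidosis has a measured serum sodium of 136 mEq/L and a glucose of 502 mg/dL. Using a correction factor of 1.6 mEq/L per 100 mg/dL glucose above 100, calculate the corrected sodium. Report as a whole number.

Corrected Na = measured Na + 1.6 · (glucose − 100)/100
= 136 + 1.6 · (502 − 100)/100
= 136 + 6.4
= 142.4 mEq/L

142 mEq/L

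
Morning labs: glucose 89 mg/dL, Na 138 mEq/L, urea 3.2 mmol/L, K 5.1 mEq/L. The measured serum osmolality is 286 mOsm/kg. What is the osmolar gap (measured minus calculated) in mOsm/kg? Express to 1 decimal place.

1.9 mOsm/kg

Calculated osmolality = 2·Na + glucose/18 + urea
= 2·138 + 89/18 + 3.2
= 276 + 4.94 + 3.20
= 284.14 mOsm/kg ≈ 284.1 mOsm/kg
Osmolar gap = measured − calculated = 286 − 284.1 = 1.9 mOsm/kg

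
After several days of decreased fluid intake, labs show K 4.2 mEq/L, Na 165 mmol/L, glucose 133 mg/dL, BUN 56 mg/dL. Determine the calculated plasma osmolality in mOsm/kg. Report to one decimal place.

357.4 mOsm/kg

Calculated osmolality = 2·Na + glucose/18 + BUN/2.8
= 2·165 + 133/18 + 56/2.8
= 330 + 7.39 + 20
= 357.39 mOsm/kg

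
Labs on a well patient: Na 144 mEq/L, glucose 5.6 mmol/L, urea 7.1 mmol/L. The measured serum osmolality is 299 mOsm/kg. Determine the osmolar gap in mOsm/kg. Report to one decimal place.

-1.7 mOsm/kg

Calculated osmolality = 2·Na + glucose + urea
= 2·144 + 5.6 + 7.1
= 288 + 5.60 + 7.10
= 300.7 mOsm/kg ≈ 300.7 mOsm/kg
Osmolar gap = measured − calculated = 299 − 300.7 = -1.7 mOsm/kg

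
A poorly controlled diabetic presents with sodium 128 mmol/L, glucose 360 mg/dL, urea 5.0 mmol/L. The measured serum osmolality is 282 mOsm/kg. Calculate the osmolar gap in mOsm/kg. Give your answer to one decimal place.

Calculated osmolality = 2·Na + glucose/18 + urea
= 2·128 + 360/18 + 5
= 256 + 20 + 5
= 281 mOsm/kg ≈ 281.0 mOsm/kg
Osmolar gap = measured − calculated = 282 − 281.0 = 1.0 mOsm/kg

1.0 mOsm/kg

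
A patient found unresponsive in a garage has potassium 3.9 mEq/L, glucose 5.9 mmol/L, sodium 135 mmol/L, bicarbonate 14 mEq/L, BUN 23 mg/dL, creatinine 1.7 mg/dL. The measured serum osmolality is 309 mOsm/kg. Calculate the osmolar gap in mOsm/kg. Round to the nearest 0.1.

24.9 mOsm/kg

Calculated osmolality = 2·Na + glucose + BUN/2.8
= 2·135 + 5.9 + 23/2.8
= 270 + 5.90 + 8.21
= 284.11 mOsm/kg ≈ 284.1 mOsm/kg
Osmolar gap = measured − calculated = 309 − 284.1 = 24.9 mOsm/kg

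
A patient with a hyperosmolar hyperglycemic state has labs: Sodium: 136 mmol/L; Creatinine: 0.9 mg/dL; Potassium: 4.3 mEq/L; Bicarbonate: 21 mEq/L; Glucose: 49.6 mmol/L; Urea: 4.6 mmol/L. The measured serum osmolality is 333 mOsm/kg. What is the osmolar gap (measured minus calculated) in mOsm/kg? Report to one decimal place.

Calculated osmolality = 2·Na + glucose + urea
= 2·136 + 49.6 + 4.6
= 272 + 49.60 + 4.60
= 326.2 mOsm/kg ≈ 326.2 mOsm/kg
Osmolar gap = measured − calculated = 333 − 326.2 = 6.8 mOsm/kg

6.8 mOsm/kg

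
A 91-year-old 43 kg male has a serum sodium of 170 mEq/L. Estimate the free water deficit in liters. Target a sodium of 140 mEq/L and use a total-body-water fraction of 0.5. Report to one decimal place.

4.6 L

TBW = 0.5 · 43 = 21.5 L
Free water deficit = TBW · (Na/140 − 1)
= 21.5 · (170/140 − 1)
= 21.5 · 0.2143
= 4.61 L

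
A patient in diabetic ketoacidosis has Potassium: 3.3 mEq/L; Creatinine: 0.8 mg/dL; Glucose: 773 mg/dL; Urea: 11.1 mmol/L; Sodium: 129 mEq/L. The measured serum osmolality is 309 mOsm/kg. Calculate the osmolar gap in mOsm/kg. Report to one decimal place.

-3.0 mOsm/kg

Calculated osmolality = 2·Na + glucose/18 + urea
= 2·129 + 773/18 + 11.1
= 258 + 42.94 + 11.10
= 312.04 mOsm/kg ≈ 312.0 mOsm/kg
Osmolar gap = measured − calculated = 309 − 312.0 = -3.0 mOsm/kg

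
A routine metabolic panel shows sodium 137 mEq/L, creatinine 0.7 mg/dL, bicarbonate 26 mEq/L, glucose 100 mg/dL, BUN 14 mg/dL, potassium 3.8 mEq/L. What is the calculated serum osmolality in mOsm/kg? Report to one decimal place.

284.6 mOsm/kg

Calculated osmolality = 2·Na + glucose/18 + BUN/2.8
= 2·137 + 100/18 + 14/2.8
= 274 + 5.56 + 5
= 284.56 mOsm/kg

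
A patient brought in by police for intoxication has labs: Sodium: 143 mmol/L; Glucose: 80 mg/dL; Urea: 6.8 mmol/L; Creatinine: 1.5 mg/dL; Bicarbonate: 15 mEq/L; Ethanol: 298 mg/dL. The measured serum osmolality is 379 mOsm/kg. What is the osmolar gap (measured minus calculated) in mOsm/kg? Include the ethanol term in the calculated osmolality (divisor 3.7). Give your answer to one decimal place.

Calculated osmolality = 2·Na + glucose/18 + urea + ethanol/3.7
= 2·143 + 80/18 + 6.8 + 298/3.7
= 286 + 4.44 + 6.80 + 80.54
= 377.78 mOsm/kg ≈ 377.8 mOsm/kg
Osmolar gap = measured − calculated = 379 − 377.8 = 1.2 mOsm/kg

1.2 mOsm/kg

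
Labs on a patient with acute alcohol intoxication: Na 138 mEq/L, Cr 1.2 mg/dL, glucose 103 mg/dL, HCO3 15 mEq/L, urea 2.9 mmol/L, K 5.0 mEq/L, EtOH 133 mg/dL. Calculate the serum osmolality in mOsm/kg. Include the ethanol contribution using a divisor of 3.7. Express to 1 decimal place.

Calculated osmolality = 2·Na + glucose/18 + urea + ethanol/3.7
= 2·138 + 103/18 + 2.9 + 133/3.7
= 276 + 5.72 + 2.90 + 35.95
= 320.57 mOsm/kg

320.6 mOsm/kg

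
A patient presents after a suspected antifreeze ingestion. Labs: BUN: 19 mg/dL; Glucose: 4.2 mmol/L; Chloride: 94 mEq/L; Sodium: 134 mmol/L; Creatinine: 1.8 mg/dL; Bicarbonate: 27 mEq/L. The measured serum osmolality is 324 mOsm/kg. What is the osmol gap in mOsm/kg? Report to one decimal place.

45.0 mOsm/kg

Calculated osmolality = 2·Na + glucose + BUN/2.8
= 2·134 + 4.2 + 19/2.8
= 268 + 4.20 + 6.79
= 278.99 mOsm/kg ≈ 279.0 mOsm/kg
Osmolar gap = measured − calculated = 324 − 279.0 = 45.0 mOsm/kg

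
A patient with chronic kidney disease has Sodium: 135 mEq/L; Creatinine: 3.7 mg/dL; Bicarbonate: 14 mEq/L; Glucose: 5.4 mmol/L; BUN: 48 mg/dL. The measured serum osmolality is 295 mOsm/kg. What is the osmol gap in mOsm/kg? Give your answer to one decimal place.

Calculated osmolality = 2·Na + glucose + BUN/2.8
= 2·135 + 5.4 + 48/2.8
= 270 + 5.40 + 17.14
= 292.54 mOsm/kg ≈ 292.5 mOsm/kg
Osmolar gap = measured − calculated = 295 − 292.5 = 2.5 mOsm/kg

2.5 mOsm/kg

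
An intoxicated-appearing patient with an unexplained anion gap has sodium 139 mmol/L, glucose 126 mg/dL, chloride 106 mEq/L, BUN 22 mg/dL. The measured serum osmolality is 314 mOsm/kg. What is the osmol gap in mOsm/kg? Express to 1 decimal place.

21.1 mOsm/kg

Calculated osmolality = 2·Na + glucose/18 + BUN/2.8
= 2·139 + 126/18 + 22/2.8
= 278 + 7 + 7.86
= 292.86 mOsm/kg ≈ 292.9 mOsm/kg
Osmolar gap = measured − calculated = 314 − 292.9 = 21.1 mOsm/kg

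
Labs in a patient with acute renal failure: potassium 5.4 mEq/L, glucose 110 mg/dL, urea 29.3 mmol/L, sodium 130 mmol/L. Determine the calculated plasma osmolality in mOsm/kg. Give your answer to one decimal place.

295.4 mOsm/kg

Calculated osmolality = 2·Na + glucose/18 + urea
= 2·130 + 110/18 + 29.3
= 260 + 6.11 + 29.30
= 295.41 mOsm/kg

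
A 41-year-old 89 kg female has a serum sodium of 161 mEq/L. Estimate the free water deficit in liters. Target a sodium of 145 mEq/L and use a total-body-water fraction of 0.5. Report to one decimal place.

TBW = 0.5 · 89 = 44.5 L
Free water deficit = TBW · (Na/145 − 1)
= 44.5 · (161/145 − 1)
= 44.5 · 0.1103
= 4.91 L

4.9 L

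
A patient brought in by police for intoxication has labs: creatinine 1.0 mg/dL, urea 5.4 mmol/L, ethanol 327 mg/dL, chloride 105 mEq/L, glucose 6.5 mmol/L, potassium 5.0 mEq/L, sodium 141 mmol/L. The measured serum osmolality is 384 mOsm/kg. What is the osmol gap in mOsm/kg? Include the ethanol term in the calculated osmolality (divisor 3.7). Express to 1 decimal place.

Calculated osmolality = 2·Na + glucose + urea + ethanol/3.7
= 2·141 + 6.5 + 5.4 + 327/3.7
= 282 + 6.50 + 5.40 + 88.38
= 382.28 mOsm/kg ≈ 382.3 mOsm/kg
Osmolar gap = measured − calculated = 384 − 382.3 = 1.7 mOsm/kg

1.7 mOsm/kg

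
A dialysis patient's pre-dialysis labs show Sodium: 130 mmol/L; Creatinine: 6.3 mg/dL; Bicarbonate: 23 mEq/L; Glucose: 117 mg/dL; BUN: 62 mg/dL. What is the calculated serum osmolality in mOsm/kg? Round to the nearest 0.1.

Calculated osmolality = 2·Na + glucose/18 + BUN/2.8
= 2·130 + 117/18 + 62/2.8
= 260 + 6.50 + 22.14
= 288.64 mOsm/kg

288.6 mOsm/kg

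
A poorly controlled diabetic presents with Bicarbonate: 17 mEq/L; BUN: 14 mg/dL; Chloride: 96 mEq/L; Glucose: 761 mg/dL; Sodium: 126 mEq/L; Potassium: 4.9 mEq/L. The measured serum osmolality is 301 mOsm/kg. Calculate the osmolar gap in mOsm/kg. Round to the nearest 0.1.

1.7 mOsm/kg

Calculated osmolality = 2·Na + glucose/18 + BUN/2.8
= 2·126 + 761/18 + 14/2.8
= 252 + 42.28 + 5
= 299.28 mOsm/kg ≈ 299.3 mOsm/kg
Osmolar gap = measured − calculated = 301 − 299.3 = 1.7 mOsm/kg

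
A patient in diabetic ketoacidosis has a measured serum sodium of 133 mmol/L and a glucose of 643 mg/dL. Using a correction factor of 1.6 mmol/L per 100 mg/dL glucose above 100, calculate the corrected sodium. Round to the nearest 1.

Corrected Na = measured Na + 1.6 · (glucose − 100)/100
= 133 + 1.6 · (643 − 100)/100
= 133 + 8.7
= 141.7 mmol/L

142 mmol/L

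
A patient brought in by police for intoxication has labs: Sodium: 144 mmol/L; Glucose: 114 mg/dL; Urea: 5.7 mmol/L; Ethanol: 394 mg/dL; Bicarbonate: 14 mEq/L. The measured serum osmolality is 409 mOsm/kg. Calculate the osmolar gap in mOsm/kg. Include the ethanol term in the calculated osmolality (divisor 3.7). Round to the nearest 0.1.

Calculated osmolality = 2·Na + glucose/18 + urea + ethanol/3.7
= 2·144 + 114/18 + 5.7 + 394/3.7
= 288 + 6.33 + 5.70 + 106.49
= 406.52 mOsm/kg ≈ 406.5 mOsm/kg
Osmolar gap = measured − calculated = 409 − 406.5 = 2.5 mOsm/kg

2.5 mOsm/kg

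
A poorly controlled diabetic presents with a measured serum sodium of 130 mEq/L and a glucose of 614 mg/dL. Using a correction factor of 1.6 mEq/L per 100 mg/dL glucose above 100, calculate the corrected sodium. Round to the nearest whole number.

Corrected Na = measured Na + 1.6 · (glucose − 100)/100
= 130 + 1.6 · (614 − 100)/100
= 130 + 8.2
= 138.2 mEq/L

138 mEq/L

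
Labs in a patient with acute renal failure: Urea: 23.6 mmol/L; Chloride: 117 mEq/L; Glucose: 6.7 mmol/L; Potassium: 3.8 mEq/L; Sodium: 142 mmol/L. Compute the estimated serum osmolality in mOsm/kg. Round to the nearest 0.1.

314.3 mOsm/kg

Calculated osmolality = 2·Na + glucose + urea
= 2·142 + 6.7 + 23.6
= 284 + 6.70 + 23.60
= 314.3 mOsm/kg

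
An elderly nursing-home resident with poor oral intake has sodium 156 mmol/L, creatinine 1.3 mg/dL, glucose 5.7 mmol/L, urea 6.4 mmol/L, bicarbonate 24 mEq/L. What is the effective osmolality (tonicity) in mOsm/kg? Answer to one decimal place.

Effective osmolality excludes urea (freely permeant across cell membranes):
2·Na + glucose
= 2·156 + 5.7
= 312 + 5.7
= 317.7 mOsm/kg

317.7 mOsm/kg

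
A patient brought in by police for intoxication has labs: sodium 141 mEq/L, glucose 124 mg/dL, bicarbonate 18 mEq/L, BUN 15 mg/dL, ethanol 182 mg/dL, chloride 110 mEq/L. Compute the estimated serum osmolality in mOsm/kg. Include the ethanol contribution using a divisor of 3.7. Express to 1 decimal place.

Calculated osmolality = 2·Na + glucose/18 + BUN/2.8 + ethanol/3.7
= 2·141 + 124/18 + 15/2.8 + 182/3.7
= 282 + 6.89 + 5.36 + 49.19
= 343.44 mOsm/kg

343.4 mOsm/kg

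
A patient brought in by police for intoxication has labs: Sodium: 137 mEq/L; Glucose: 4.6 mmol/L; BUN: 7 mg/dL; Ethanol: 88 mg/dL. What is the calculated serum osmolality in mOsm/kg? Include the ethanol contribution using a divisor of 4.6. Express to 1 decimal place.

Calculated osmolality = 2·Na + glucose + BUN/2.8 + ethanol/4.6
= 2·137 + 4.6 + 7/2.8 + 88/4.6
= 274 + 4.60 + 2.50 + 19.13
= 300.23 mOsm/kg

300.2 mOsm/kg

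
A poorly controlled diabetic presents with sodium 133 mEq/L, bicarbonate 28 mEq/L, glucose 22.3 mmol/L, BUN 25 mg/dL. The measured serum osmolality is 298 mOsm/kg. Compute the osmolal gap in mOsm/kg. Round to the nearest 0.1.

0.8 mOsm/kg

Calculated osmolality = 2·Na + glucose + BUN/2.8
= 2·133 + 22.3 + 25/2.8
= 266 + 22.30 + 8.93
= 297.23 mOsm/kg ≈ 297.2 mOsm/kg
Osmolar gap = measured − calculated = 298 − 297.2 = 0.8 mOsm/kg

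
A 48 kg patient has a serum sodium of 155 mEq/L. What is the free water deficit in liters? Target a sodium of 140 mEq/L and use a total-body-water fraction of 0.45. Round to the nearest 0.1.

TBW = 0.45 · 48 = 21.6 L
Free water deficit = TBW · (Na/140 − 1)
= 21.6 · (155/140 − 1)
= 21.6 · 0.1071
= 2.31 L

2.3 L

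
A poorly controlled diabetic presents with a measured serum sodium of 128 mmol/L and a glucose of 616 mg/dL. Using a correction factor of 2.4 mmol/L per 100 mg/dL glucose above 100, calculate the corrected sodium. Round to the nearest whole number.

140 mmol/L

Corrected Na = measured Na + 2.4 · (glucose − 100)/100
= 128 + 2.4 · (616 − 100)/100
= 128 + 12.4
= 140.4 mmol/L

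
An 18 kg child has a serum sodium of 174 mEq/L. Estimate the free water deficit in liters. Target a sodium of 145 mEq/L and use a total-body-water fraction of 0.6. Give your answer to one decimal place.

TBW = 0.6 · 18 = 10.8 L
Free water deficit = TBW · (Na/145 − 1)
= 10.8 · (174/145 − 1)
= 10.8 · 0.2
= 2.16 L

2.2 L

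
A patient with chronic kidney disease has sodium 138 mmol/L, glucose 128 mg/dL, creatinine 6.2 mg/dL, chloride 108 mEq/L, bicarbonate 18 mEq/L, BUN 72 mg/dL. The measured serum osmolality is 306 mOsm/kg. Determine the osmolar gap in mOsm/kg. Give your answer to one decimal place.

-2.8 mOsm/kg

Calculated osmolality = 2·Na + glucose/18 + BUN/2.8
= 2·138 + 128/18 + 72/2.8
= 276 + 7.11 + 25.71
= 308.82 mOsm/kg ≈ 308.8 mOsm/kg
Osmolar gap = measured − calculated = 306 − 308.8 = -2.8 mOsm/kg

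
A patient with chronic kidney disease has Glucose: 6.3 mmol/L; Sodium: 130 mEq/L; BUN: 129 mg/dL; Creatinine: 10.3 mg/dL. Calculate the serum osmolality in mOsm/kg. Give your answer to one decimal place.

Calculated osmolality = 2·Na + glucose + BUN/2.8
= 2·130 + 6.3 + 129/2.8
= 260 + 6.30 + 46.07
= 312.37 mOsm/kg

312.4 mOsm/kg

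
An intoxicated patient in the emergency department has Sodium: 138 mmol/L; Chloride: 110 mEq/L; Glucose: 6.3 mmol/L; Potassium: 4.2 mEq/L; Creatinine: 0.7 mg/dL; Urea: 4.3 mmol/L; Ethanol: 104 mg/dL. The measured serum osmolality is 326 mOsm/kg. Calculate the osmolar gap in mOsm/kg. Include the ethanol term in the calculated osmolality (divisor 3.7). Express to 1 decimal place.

Calculated osmolality = 2·Na + glucose + urea + ethanol/3.7
= 2·138 + 6.3 + 4.3 + 104/3.7
= 276 + 6.30 + 4.30 + 28.11
= 314.71 mOsm/kg ≈ 314.7 mOsm/kg
Osmolar gap = measured − calculated = 326 − 314.7 = 11.3 mOsm/kg

11.3 mOsm/kg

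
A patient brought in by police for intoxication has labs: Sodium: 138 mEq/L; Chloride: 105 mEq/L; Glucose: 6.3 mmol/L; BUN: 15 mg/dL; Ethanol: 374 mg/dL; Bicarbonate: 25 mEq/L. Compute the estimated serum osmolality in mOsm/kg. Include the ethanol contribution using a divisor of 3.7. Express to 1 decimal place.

Calculated osmolality = 2·Na + glucose + BUN/2.8 + ethanol/3.7
= 2·138 + 6.3 + 15/2.8 + 374/3.7
= 276 + 6.30 + 5.36 + 101.08
= 388.74 mOsm/kg

388.7 mOsm/kg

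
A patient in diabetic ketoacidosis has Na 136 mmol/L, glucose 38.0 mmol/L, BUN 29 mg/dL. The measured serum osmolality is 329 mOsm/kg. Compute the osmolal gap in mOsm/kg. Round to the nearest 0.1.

Calculated osmolality = 2·Na + glucose + BUN/2.8
= 2·136 + 38 + 29/2.8
= 272 + 38 + 10.36
= 320.36 mOsm/kg ≈ 320.4 mOsm/kg
Osmolar gap = measured − calculated = 329 − 320.4 = 8.6 mOsm/kg

8.6 mOsm/kg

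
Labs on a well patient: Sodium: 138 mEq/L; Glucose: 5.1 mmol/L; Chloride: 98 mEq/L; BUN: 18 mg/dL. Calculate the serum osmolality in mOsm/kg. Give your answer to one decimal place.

Calculated osmolality = 2·Na + glucose + BUN/2.8
= 2·138 + 5.1 + 18/2.8
= 276 + 5.10 + 6.43
= 287.53 mOsm/kg

287.5 mOsm/kg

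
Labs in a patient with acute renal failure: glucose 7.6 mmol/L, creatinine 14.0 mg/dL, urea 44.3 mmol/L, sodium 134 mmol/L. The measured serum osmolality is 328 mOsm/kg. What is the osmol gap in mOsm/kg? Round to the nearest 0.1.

Calculated osmolality = 2·Na + glucose + urea
= 2·134 + 7.6 + 44.3
= 268 + 7.60 + 44.30
= 319.9 mOsm/kg ≈ 319.9 mOsm/kg
Osmolar gap = measured − calculated = 328 − 319.9 = 8.1 mOsm/kg

8.1 mOsm/kg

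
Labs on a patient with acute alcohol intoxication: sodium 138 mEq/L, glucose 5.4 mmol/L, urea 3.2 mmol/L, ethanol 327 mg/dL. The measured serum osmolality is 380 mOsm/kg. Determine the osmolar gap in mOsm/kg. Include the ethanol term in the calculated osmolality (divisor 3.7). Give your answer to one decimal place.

Calculated osmolality = 2·Na + glucose + urea + ethanol/3.7
= 2·138 + 5.4 + 3.2 + 327/3.7
= 276 + 5.40 + 3.20 + 88.38
= 372.98 mOsm/kg ≈ 373.0 mOsm/kg
Osmolar gap = measured − calculated = 380 − 373.0 = 7.0 mOsm/kg

7.0 mOsm/kg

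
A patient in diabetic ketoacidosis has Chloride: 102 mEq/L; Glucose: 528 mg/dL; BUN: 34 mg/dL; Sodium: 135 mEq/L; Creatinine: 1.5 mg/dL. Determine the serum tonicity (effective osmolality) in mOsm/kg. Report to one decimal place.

299.3 mOsm/kg

Effective osmolality excludes urea (freely permeant across cell membranes):
2·Na + glucose/18
= 2·135 + 528/18
= 270 + 29.33
= 299.33 mOsm/kg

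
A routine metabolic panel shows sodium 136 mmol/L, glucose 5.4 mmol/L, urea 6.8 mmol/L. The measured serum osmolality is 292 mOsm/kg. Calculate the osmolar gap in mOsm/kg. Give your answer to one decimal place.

Calculated osmolality = 2·Na + glucose + urea
= 2·136 + 5.4 + 6.8
= 272 + 5.40 + 6.80
= 284.2 mOsm/kg ≈ 284.2 mOsm/kg
Osmolar gap = measured − calculated = 292 − 284.2 = 7.8 mOsm/kg

7.8 mOsm/kg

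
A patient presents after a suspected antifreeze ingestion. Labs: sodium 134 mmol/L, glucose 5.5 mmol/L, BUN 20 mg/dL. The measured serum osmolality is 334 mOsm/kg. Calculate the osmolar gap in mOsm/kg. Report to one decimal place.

53.4 mOsm/kg

Calculated osmolality = 2·Na + glucose + BUN/2.8
= 2·134 + 5.5 + 20/2.8
= 268 + 5.50 + 7.14
= 280.64 mOsm/kg ≈ 280.6 mOsm/kg
Osmolar gap = measured − calculated = 334 − 280.6 = 53.4 mOsm/kg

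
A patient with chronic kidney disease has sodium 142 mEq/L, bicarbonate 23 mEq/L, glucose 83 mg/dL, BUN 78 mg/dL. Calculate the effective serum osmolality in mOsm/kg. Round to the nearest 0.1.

Effective osmolality excludes urea (freely permeant across cell membranes):
2·Na + glucose/18
= 2·142 + 83/18
= 284 + 4.61
= 288.61 mOsm/kg

288.6 mOsm/kg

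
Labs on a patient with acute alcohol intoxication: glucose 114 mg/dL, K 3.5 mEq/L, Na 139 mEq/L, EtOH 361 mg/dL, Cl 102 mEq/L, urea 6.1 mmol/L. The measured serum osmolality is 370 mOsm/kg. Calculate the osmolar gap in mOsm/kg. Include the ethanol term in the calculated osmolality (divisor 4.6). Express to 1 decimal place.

Calculated osmolality = 2·Na + glucose/18 + urea + ethanol/4.6
= 2·139 + 114/18 + 6.1 + 361/4.6
= 278 + 6.33 + 6.10 + 78.48
= 368.91 mOsm/kg ≈ 368.9 mOsm/kg
Osmolar gap = measured − calculated = 370 − 368.9 = 1.1 mOsm/kg

1.1 mOsm/kg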